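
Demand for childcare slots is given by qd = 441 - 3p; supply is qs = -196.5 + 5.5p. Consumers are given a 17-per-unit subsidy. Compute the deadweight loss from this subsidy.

Deadweight loss = 280.5

Pre-subsidy: 441 - 3p = -196.5 + 5.5p gives p* = 75, q* = 216.
With the rebate, buyers effectively pay pb = ps − 17, where ps is the price sellers receive.
Demand in terms of ps becomes qd = 441 − 3(ps − 17) = 492 - 3ps. Setting this equal to supply: 492 - 3ps = -196.5 + 5.5ps, so ps = 81.
Buyers pay pb = 81 − 17 = 64; q' = -196.5 + 5.5·81 = 249.
The subsidy expands output by 249 − 216 = 33 past the efficient level; on those units the gap between marginal cost and willingness to pay runs from 0 up to 17.
DWL = ½ × 17 × 33 = 280.5.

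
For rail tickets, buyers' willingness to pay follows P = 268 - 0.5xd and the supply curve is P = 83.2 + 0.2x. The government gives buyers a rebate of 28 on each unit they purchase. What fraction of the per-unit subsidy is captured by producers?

Producer share = 2/7

Pre-subsidy: 268 - 0.5x = 83.2 + 0.2x gives x* = 264 and P* = 136.
With the rebate, buyers effectively pay Pb = Ps − 28, where Ps is the price sellers receive.
On the curves, Pb = 268 - 0.5x and Ps = 83.2 + 0.2x; the wedge Ps − Pb = 28 gives 83.2 + 0.2x − (268 - 0.5x) = 28, so x' = 304.
Then Pb = 268 − 0.5·304 = 116 and Ps = 83.2 + 0.2·304 = 144.
Buyers' price falls by P* − Pb = 136 − 116 = 20; sellers' price rises by Ps − P* = 144 − 136 = 8.
So producers capture 8/28 = 2/7 of each unit of subsidy.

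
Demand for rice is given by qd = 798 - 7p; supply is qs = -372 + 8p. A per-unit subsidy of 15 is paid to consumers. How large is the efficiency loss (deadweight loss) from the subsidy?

Deadweight loss = 420

Pre-subsidy: 798 - 7p = -372 + 8p gives p* = 78, q* = 252.
With the rebate, buyers effectively pay pb = ps − 15, where ps is the price sellers receive.
Demand in terms of ps becomes qd = 798 − 7(ps − 15) = 903 - 7ps. Setting this equal to supply: 903 - 7ps = -372 + 8ps, so ps = 85.
Buyers pay pb = 85 − 15 = 70; q' = -372 + 8·85 = 308.
The subsidy expands output by 308 − 252 = 56 past the efficient level; on those units the gap between marginal cost and willingness to pay runs from 0 up to 15.
DWL = ½ × 15 × 56 = 420.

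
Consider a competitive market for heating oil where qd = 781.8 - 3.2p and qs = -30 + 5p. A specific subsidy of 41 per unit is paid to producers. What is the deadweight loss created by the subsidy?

Pre-subsidy: 781.8 - 3.2p = -30 + 5p gives p* = 99, q* = 465.
With the subsidy, sellers receive ps = pb + 41 for each unit, where pb is the price buyers pay.
Supply in terms of pb becomes qs = -30 + 5(pb + 41) = 175 + 5pb. Setting this equal to demand: 781.8 - 3.2pb = 175 + 5pb, so pb = 74.
Sellers receive ps = 74 + 41 = 115; q' = 781.8 − 3.2·74 = 545.
The subsidy expands output by 545 − 465 = 80 past the efficient level; on those units the gap between marginal cost and willingness to pay runs from 0 up to 41.
DWL = ½ × 41 × 80 = 1640.

Deadweight loss = 1640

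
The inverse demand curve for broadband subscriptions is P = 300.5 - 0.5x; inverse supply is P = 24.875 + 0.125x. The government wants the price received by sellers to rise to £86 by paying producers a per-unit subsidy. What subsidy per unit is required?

At a seller price of 86, quantity supplied is -199 + 8·86 = 489.
Buyers absorb 489 only when they pay Pb = 300.5 − 0.5·489 = 56.
s = Ps − Pb = 86 − 56 = 30.

Required subsidy s = £30 per unit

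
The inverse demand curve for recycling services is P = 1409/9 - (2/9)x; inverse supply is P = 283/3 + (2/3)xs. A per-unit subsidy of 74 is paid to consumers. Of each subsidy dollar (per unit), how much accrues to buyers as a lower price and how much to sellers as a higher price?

Buyers gain 18.5 per unit; sellers gain 55.5 per unit

Pre-subsidy: 1409/9 - (2/9)x = 283/3 + (2/3)x gives x* = 70 and P* = 141.
With the rebate, buyers effectively pay Pb = Ps − 74, where Ps is the price sellers receive.
On the curves, Pb = 1409/9 - (2/9)x and Ps = 283/3 + (2/3)x; the wedge Ps − Pb = 74 gives 283/3 + (2/3)x − (1409/9 - (2/9)x) = 74, so x' = 153.25.
Then Pb = 1409/9 − (2/9)·153.25 = 122.5 and Ps = 283/3 + (2/3)·153.25 = 196.5.
Buyers' price falls by P* − Pb = 141 − 122.5 = 18.5; sellers' price rises by Ps − P* = 196.5 − 141 = 55.5.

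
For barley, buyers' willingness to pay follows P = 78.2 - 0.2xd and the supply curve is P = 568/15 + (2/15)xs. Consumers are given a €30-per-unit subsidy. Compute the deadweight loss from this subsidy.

Deadweight loss = €1350

Pre-subsidy: 78.2 - 0.2x = 568/15 + (2/15)x gives x* = 121 and P* = 54.
With the rebate, buyers effectively pay Pb = Ps − 30, where Ps is the price sellers receive.
On the curves, Pb = 78.2 - 0.2x and Ps = 568/15 + (2/15)x; the wedge Ps − Pb = 30 gives 568/15 + (2/15)x − (78.2 - 0.2x) = 30, so x' = 211.
Then Pb = 78.2 − 0.2·211 = 36 and Ps = 568/15 + (2/15)·211 = 66.
The subsidy expands output by 211 − 121 = 90 past the efficient level; on those units the gap between marginal cost and willingness to pay runs from 0 up to 30.
DWL = ½ × 30 × 90 = 1350.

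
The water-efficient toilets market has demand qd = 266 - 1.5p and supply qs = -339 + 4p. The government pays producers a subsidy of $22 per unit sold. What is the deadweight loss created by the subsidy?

Pre-subsidy: 266 - 1.5p = -339 + 4p gives p* = 110, q* = 101.
With the subsidy, sellers receive ps = pb + 22 for each unit, where pb is the price buyers pay.
Supply in terms of pb becomes qs = -339 + 4(pb + 22) = -251 + 4pb. Setting this equal to demand: 266 - 1.5pb = -251 + 4pb, so pb = 94.
Sellers receive ps = 94 + 22 = 116; q' = 266 − 1.5·94 = 125.
The subsidy expands output by 125 − 101 = 24 past the efficient level; on those units the gap between marginal cost and willingness to pay runs from 0 up to 22.
DWL = ½ × 22 × 24 = 264.

Deadweight loss = $264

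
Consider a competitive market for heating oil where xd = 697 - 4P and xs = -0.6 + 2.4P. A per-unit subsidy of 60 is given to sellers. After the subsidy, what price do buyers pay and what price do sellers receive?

Pre-subsidy: 697 - 4P = -0.6 + 2.4P gives P* = 109, x* = 261.
With the subsidy, sellers receive Ps = Pb + 60 for each unit, where Pb is the price buyers pay.
Supply in terms of Pb becomes xs = -0.6 + 2.4(Pb + 60) = 143.4 + 2.4Pb. Setting this equal to demand: 697 - 4Pb = 143.4 + 2.4Pb, so Pb = 86.5.
Sellers receive Ps = 86.5 + 60 = 146.5; x' = 697 − 4·86.5 = 351.

Buyers pay 86.5; sellers receive 146.5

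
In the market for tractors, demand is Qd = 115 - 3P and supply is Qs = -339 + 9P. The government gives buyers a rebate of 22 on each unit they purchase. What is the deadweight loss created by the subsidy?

Pre-subsidy: 115 - 3P = -339 + 9P gives P* = 227/6, Q* = 1.5.
With the rebate, buyers effectively pay Pb = Ps − 22, where Ps is the price sellers receive.
Demand in terms of Ps becomes Qd = 115 − 3(Ps − 22) = 181 - 3Ps. Setting this equal to supply: 181 - 3Ps = -339 + 9Ps, so Ps = 130/3.
Buyers pay Pb = 130/3 − 22 = 64/3; Q' = -339 + 9·(130/3) = 51.
The subsidy expands output by 51 − 1.5 = 49.5 past the efficient level; on those units the gap between marginal cost and willingness to pay runs from 0 up to 22.
DWL = ½ × 22 × 49.5 = 544.5.

Deadweight loss = 544.5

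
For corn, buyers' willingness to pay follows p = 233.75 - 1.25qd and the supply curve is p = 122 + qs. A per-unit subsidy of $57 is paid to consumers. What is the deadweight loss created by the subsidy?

Deadweight loss = $722

Pre-subsidy: 233.75 - 1.25q = 122 + q gives q* = 149/3 and p* = 515/3.
With the rebate, buyers effectively pay pb = ps − 57, where ps is the price sellers receive.
On the curves, pb = 233.75 - 1.25q and ps = 122 + q; the wedge ps − pb = 57 gives 122 + q − (233.75 - 1.25q) = 57, so q' = 75.
Then pb = 233.75 − 1.25·75 = 140 and ps = 122 + 1·75 = 197.
The subsidy expands output by 75 − 149/3 = 76/3 past the efficient level; on those units the gap between marginal cost and willingness to pay runs from 0 up to 57.
DWL = ½ × 57 × 76/3 = 722.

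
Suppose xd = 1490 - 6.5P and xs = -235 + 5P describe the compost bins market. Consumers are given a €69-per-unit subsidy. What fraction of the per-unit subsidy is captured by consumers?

Consumer share = 10/23

Pre-subsidy: 1490 - 6.5P = -235 + 5P gives P* = 150, x* = 515.
With the rebate, buyers effectively pay Pb = Ps − 69, where Ps is the price sellers receive.
Demand in terms of Ps becomes xd = 1490 − 6.5(Ps − 69) = 1938.5 - 6.5Ps. Setting this equal to supply: 1938.5 - 6.5Ps = -235 + 5Ps, so Ps = 189.
Buyers pay Pb = 189 − 69 = 120; x' = -235 + 5·189 = 710.
Buyers' price falls by P* − Pb = 150 − 120 = 30; sellers' price rises by Ps − P* = 189 − 150 = 39.
So consumers capture 30/69 = 10/23 of each unit of subsidy.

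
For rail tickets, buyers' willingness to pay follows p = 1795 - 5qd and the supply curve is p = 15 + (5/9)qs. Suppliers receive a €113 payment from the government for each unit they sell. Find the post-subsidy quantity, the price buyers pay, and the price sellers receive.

Pre-subsidy: 1795 - 5q = 15 + (5/9)q gives q* = 320.4 and p* = 193.
With the subsidy, sellers receive ps = pb + 113 for each unit, where pb is the price buyers pay.
On the curves, pb = 1795 - 5q and ps = 15 + (5/9)q; the wedge ps − pb = 113 gives 15 + (5/9)q − (1795 - 5q) = 113, so q' = 340.74.
Then pb = 1795 − 5·340.74 = 91.3 and ps = 15 + (5/9)·340.74 = 204.3.

q' = 340.74; buyers pay €91.3; sellers receive €204.3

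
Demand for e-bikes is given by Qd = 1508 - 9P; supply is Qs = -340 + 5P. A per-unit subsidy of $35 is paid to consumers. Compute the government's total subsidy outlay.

Government cost = $15137.5

Pre-subsidy: 1508 - 9P = -340 + 5P gives P* = 132, Q* = 320.
With the rebate, buyers effectively pay Pb = Ps − 35, where Ps is the price sellers receive.
Demand in terms of Ps becomes Qd = 1508 − 9(Ps − 35) = 1823 - 9Ps. Setting this equal to supply: 1823 - 9Ps = -340 + 5Ps, so Ps = 154.5.
Buyers pay Pb = 154.5 − 35 = 119.5; Q' = -340 + 5·154.5 = 432.5.
Government outlay = subsidy × quantity = 35 × 432.5 = 15137.5.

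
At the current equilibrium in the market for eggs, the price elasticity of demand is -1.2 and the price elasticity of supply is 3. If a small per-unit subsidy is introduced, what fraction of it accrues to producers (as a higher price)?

For a small subsidy around the equilibrium, the benefit split depends on the relative slopes, which at a point are proportional to the elasticities.
Buyer share = εs/(εs + |εd|) = 3/(3 + 1.2) = 5/7; seller share = |εd|/(εs + |εd|) = 2/7.
So producers capture 2/7 of the subsidy.

Producer share = 2/7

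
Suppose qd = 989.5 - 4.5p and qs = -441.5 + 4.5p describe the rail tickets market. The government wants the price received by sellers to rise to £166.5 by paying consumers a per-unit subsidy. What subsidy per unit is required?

Required subsidy s = £15 per unit

At a seller price of 166.5, quantity supplied is -441.5 + 4.5·166.5 = 307.75.
Buyers absorb 307.75 only when they pay pb with 989.5 − 4.5·pb = 307.75, i.e. pb = 151.5.
s = ps − pb = 166.5 − 151.5 = 15.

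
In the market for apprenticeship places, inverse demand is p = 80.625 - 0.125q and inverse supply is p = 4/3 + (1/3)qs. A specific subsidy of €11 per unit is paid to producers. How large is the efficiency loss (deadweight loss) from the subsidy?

Pre-subsidy: 80.625 - 0.125q = 4/3 + (1/3)q gives q* = 173 and p* = 59.
With the subsidy, sellers receive ps = pb + 11 for each unit, where pb is the price buyers pay.
On the curves, pb = 80.625 - 0.125q and ps = 4/3 + (1/3)q; the wedge ps − pb = 11 gives 4/3 + (1/3)q − (80.625 - 0.125q) = 11, so q' = 197.
Then pb = 80.625 − 0.125·197 = 56 and ps = 4/3 + (1/3)·197 = 67.
The subsidy expands output by 197 − 173 = 24 past the efficient level; on those units the gap between marginal cost and willingness to pay runs from 0 up to 11.
DWL = ½ × 11 × 24 = 132.

Deadweight loss = €132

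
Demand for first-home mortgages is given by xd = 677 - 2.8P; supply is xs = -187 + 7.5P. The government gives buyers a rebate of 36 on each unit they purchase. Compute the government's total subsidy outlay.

Pre-subsidy: 677 - 2.8P = -187 + 7.5P gives P* = 8640/103, x* = 45539/103.
With the rebate, buyers effectively pay Pb = Ps − 36, where Ps is the price sellers receive.
Demand in terms of Ps becomes xd = 677 − 2.8(Ps − 36) = 777.8 - 2.8Ps. Setting this equal to supply: 777.8 - 2.8Ps = -187 + 7.5Ps, so Ps = 9648/103.
Buyers pay Pb = 9648/103 − 36 = 5940/103; x' = -187 + 7.5·(9648/103) = 53099/103.
Government outlay = subsidy × quantity = 36 × 53099/103 = 1911564/103.

Government cost = 1911564/103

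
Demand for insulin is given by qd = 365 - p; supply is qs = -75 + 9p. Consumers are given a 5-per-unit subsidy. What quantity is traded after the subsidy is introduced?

q' = 325.5

Pre-subsidy: 365 - p = -75 + 9p gives p* = 44, q* = 321.
With the rebate, buyers effectively pay pb = ps − 5, where ps is the price sellers receive.
Demand in terms of ps becomes qd = 365 − 1(ps − 5) = 370 - ps. Setting this equal to supply: 370 - ps = -75 + 9ps, so ps = 44.5.
Buyers pay pb = 44.5 − 5 = 39.5; q' = -75 + 9·44.5 = 325.5.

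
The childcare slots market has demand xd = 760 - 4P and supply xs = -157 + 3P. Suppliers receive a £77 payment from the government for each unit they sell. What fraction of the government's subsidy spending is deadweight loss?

Pre-subsidy: 760 - 4P = -157 + 3P gives P* = 131, x* = 236.
With the subsidy, sellers receive Ps = Pb + 77 for each unit, where Pb is the price buyers pay.
Supply in terms of Pb becomes xs = -157 + 3(Pb + 77) = 74 + 3Pb. Setting this equal to demand: 760 - 4Pb = 74 + 3Pb, so Pb = 98.
Sellers receive Ps = 98 + 77 = 175; x' = 760 − 4·98 = 368.
ΔCS = ½(236 + 368)(131 − 98) = 9966; ΔPS = ½(236 + 368)(175 − 131) = 13288.
Government spending = 77 × 368 = 28336.
DWL = ½ × 77 × (368 − 236) = 5082; fraction = 5082 / 28336 = 33/184.

DWL / government spending = 33/184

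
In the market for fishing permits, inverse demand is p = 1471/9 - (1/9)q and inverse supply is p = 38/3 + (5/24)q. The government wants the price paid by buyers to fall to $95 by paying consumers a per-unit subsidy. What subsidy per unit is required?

Required subsidy s = $46 per unit

At a buyer price of 95, quantity demanded is 1471 − 9·95 = 616.
Sellers supply 616 only when they receive ps = 38/3 + (5/24)·616 = 141.
s = ps − pb = 141 − 95 = 46.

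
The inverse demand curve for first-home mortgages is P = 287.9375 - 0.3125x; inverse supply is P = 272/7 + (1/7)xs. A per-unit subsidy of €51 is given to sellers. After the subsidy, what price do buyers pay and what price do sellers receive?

Buyers pay €82; sellers receive €133

Pre-subsidy: 287.9375 - 0.3125x = 272/7 + (1/7)x gives x* = 547 and P* = 117.
With the subsidy, sellers receive Ps = Pb + 51 for each unit, where Pb is the price buyers pay.
On the curves, Pb = 287.9375 - 0.3125x and Ps = 272/7 + (1/7)x; the wedge Ps − Pb = 51 gives 272/7 + (1/7)x − (287.9375 - 0.3125x) = 51, so x' = 659.
Then Pb = 287.9375 − 0.3125·659 = 82 and Ps = 272/7 + (1/7)·659 = 133.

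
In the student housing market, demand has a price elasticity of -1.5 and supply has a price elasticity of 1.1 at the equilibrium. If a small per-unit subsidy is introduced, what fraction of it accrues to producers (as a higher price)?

Producer share = 15/26

For a small subsidy around the equilibrium, the benefit split depends on the relative slopes, which at a point are proportional to the elasticities.
Buyer share = εs/(εs + |εd|) = 1.1/(1.1 + 1.5) = 11/26; seller share = |εd|/(εs + |εd|) = 15/26.
So producers capture 15/26 of the subsidy.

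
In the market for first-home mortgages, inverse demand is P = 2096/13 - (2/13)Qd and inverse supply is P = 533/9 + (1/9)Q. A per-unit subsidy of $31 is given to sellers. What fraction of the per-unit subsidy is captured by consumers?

Consumer share = 18/31

Pre-subsidy: 2096/13 - (2/13)Q = 533/9 + (1/9)Q gives Q* = 385 and P* = 102.
With the subsidy, sellers receive Ps = Pb + 31 for each unit, where Pb is the price buyers pay.
On the curves, Pb = 2096/13 - (2/13)Q and Ps = 533/9 + (1/9)Q; the wedge Ps − Pb = 31 gives 533/9 + (1/9)Q − (2096/13 - (2/13)Q) = 31, so Q' = 502.
Then Pb = 2096/13 − (2/13)·502 = 84 and Ps = 533/9 + (1/9)·502 = 115.
Buyers' price falls by P* − Pb = 102 − 84 = 18; sellers' price rises by Ps − P* = 115 − 102 = 13.
So consumers capture 18/31 = 18/31 of each unit of subsidy.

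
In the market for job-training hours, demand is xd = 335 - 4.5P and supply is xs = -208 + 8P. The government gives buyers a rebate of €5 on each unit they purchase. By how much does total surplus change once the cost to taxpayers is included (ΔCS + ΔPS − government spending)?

Net change in total surplus = -€36

Pre-subsidy: 335 - 4.5P = -208 + 8P gives P* = 43.44, x* = 139.52.
With the rebate, buyers effectively pay Pb = Ps − 5, where Ps is the price sellers receive.
Demand in terms of Ps becomes xd = 335 − 4.5(Ps − 5) = 357.5 - 4.5Ps. Setting this equal to supply: 357.5 - 4.5Ps = -208 + 8Ps, so Ps = 45.24.
Buyers pay Pb = 45.24 − 5 = 40.24; x' = -208 + 8·45.24 = 153.92.
ΔCS = ½(139.52 + 153.92)(43.44 − 40.24) = 469.504; ΔPS = ½(139.52 + 153.92)(45.24 − 43.44) = 264.096.
Government spending = 5 × 153.92 = 769.6.
Net change = 469.504 + 264.096 − 769.6 = -36. The loss equals the DWL triangle ½·5·14.4.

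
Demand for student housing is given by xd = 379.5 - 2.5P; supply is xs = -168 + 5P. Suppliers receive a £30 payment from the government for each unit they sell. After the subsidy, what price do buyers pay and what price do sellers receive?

Buyers pay £53; sellers receive £83

Pre-subsidy: 379.5 - 2.5P = -168 + 5P gives P* = 73, x* = 197.
With the subsidy, sellers receive Ps = Pb + 30 for each unit, where Pb is the price buyers pay.
Supply in terms of Pb becomes xs = -168 + 5(Pb + 30) = -18 + 5Pb. Setting this equal to demand: 379.5 - 2.5Pb = -18 + 5Pb, so Pb = 53.
Sellers receive Ps = 53 + 30 = 83; x' = 379.5 − 2.5·53 = 247.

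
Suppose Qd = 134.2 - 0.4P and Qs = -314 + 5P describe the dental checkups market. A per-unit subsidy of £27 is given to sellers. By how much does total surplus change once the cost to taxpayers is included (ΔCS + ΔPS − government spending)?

Pre-subsidy: 134.2 - 0.4P = -314 + 5P gives P* = 83, Q* = 101.
With the subsidy, sellers receive Ps = Pb + 27 for each unit, where Pb is the price buyers pay.
Supply in terms of Pb becomes Qs = -314 + 5(Pb + 27) = -179 + 5Pb. Setting this equal to demand: 134.2 - 0.4Pb = -179 + 5Pb, so Pb = 58.
Sellers receive Ps = 58 + 27 = 85; Q' = 134.2 − 0.4·58 = 111.
ΔCS = ½(101 + 111)(83 − 58) = 2650; ΔPS = ½(101 + 111)(85 − 83) = 212.
Government spending = 27 × 111 = 2997.
Net change = 2650 + 212 − 2997 = -135. The loss equals the DWL triangle ½·27·10.

Net change in total surplus = -£135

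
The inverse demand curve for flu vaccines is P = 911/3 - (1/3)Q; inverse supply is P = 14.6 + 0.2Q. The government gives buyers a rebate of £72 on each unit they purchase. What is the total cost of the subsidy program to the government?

Government cost = £48744

Pre-subsidy: 911/3 - (1/3)Q = 14.6 + 0.2Q gives Q* = 542 and P* = 123.
With the rebate, buyers effectively pay Pb = Ps − 72, where Ps is the price sellers receive.
On the curves, Pb = 911/3 - (1/3)Q and Ps = 14.6 + 0.2Q; the wedge Ps − Pb = 72 gives 14.6 + 0.2Q − (911/3 - (1/3)Q) = 72, so Q' = 677.
Then Pb = 911/3 − (1/3)·677 = 78 and Ps = 14.6 + 0.2·677 = 150.
Government outlay = subsidy × quantity = 72 × 677 = 48744.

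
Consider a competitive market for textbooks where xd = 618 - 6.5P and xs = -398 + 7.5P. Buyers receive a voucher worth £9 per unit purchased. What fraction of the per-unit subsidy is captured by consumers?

Consumer share = 15/28

Pre-subsidy: 618 - 6.5P = -398 + 7.5P gives P* = 508/7, x* = 1024/7.
With the rebate, buyers effectively pay Pb = Ps − 9, where Ps is the price sellers receive.
Demand in terms of Ps becomes xd = 618 − 6.5(Ps − 9) = 676.5 - 6.5Ps. Setting this equal to supply: 676.5 - 6.5Ps = -398 + 7.5Ps, so Ps = 76.75.
Buyers pay Pb = 76.75 − 9 = 67.75; x' = -398 + 7.5·76.75 = 177.625.
Buyers' price falls by P* − Pb = 508/7 − 67.75 = 135/28; sellers' price rises by Ps − P* = 76.75 − 508/7 = 117/28.
So consumers capture (135/28)/9 = 15/28 of each unit of subsidy.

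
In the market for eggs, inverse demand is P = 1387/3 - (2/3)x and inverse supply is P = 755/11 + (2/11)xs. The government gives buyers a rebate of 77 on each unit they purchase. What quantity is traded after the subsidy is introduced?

Pre-subsidy: 1387/3 - (2/3)x = 755/11 + (2/11)x gives x* = 464 and P* = 153.
With the rebate, buyers effectively pay Pb = Ps − 77, where Ps is the price sellers receive.
On the curves, Pb = 1387/3 - (2/3)x and Ps = 755/11 + (2/11)x; the wedge Ps − Pb = 77 gives 755/11 + (2/11)x − (1387/3 - (2/3)x) = 77, so x' = 554.75.
Then Pb = 1387/3 − (2/3)·554.75 = 92.5 and Ps = 755/11 + (2/11)·554.75 = 169.5.

x' = 554.75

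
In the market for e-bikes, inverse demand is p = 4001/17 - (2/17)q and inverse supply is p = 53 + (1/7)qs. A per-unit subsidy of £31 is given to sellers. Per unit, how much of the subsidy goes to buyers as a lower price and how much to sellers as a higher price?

Buyers gain £14 per unit; sellers gain £17 per unit

Pre-subsidy: 4001/17 - (2/17)q = 53 + (1/7)q gives q* = 700 and p* = 153.
With the subsidy, sellers receive ps = pb + 31 for each unit, where pb is the price buyers pay.
On the curves, pb = 4001/17 - (2/17)q and ps = 53 + (1/7)q; the wedge ps − pb = 31 gives 53 + (1/7)q − (4001/17 - (2/17)q) = 31, so q' = 819.
Then pb = 4001/17 − (2/17)·819 = 139 and ps = 53 + (1/7)·819 = 170.
Buyers' price falls by p* − pb = 153 − 139 = 14; sellers' price rises by ps − p* = 170 − 153 = 17.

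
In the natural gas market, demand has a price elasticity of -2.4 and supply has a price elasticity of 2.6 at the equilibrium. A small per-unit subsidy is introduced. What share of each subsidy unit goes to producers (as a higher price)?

Producer share = 0.48

For a small subsidy around the equilibrium, the benefit split depends on the relative slopes, which at a point are proportional to the elasticities.
Buyer share = εs/(εs + |εd|) = 2.6/(2.6 + 2.4) = 0.52; seller share = |εd|/(εs + |εd|) = 0.48.
So producers capture 0.48 of the subsidy.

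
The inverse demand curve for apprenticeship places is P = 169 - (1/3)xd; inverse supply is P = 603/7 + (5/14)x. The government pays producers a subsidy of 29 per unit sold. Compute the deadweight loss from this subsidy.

Pre-subsidy: 169 - (1/3)x = 603/7 + (5/14)x gives x* = 120 and P* = 129.
With the subsidy, sellers receive Ps = Pb + 29 for each unit, where Pb is the price buyers pay.
On the curves, Pb = 169 - (1/3)x and Ps = 603/7 + (5/14)x; the wedge Ps − Pb = 29 gives 603/7 + (5/14)x − (169 - (1/3)x) = 29, so x' = 162.
Then Pb = 169 − (1/3)·162 = 115 and Ps = 603/7 + (5/14)·162 = 144.
The subsidy expands output by 162 − 120 = 42 past the efficient level; on those units the gap between marginal cost and willingness to pay runs from 0 up to 29.
DWL = ½ × 29 × 42 = 609.

Deadweight loss = 609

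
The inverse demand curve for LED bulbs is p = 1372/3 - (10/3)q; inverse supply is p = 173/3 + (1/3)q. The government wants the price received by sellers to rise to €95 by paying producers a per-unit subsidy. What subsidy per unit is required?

At a seller price of 95, quantity supplied is -173 + 3·95 = 112.
Buyers absorb 112 only when they pay pb = 1372/3 − (10/3)·112 = 84.
s = ps − pb = 95 − 84 = 11.

Required subsidy s = €11 per unit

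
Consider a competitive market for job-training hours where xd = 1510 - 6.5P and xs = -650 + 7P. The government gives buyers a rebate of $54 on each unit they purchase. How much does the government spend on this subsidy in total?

Pre-subsidy: 1510 - 6.5P = -650 + 7P gives P* = 160, x* = 470.
With the rebate, buyers effectively pay Pb = Ps − 54, where Ps is the price sellers receive.
Demand in terms of Ps becomes xd = 1510 − 6.5(Ps − 54) = 1861 - 6.5Ps. Setting this equal to supply: 1861 - 6.5Ps = -650 + 7Ps, so Ps = 186.
Buyers pay Pb = 186 − 54 = 132; x' = -650 + 7·186 = 652.
Government outlay = subsidy × quantity = 54 × 652 = 35208.

Government cost = $35208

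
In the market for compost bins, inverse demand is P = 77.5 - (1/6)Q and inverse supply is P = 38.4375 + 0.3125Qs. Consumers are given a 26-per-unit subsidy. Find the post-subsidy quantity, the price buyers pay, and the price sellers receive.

Pre-subsidy: 77.5 - (1/6)Q = 38.4375 + 0.3125Q gives Q* = 1875/23 and P* = 1470/23.
With the rebate, buyers effectively pay Pb = Ps − 26, where Ps is the price sellers receive.
On the curves, Pb = 77.5 - (1/6)Q and Ps = 38.4375 + 0.3125Q; the wedge Ps − Pb = 26 gives 38.4375 + 0.3125Q − (77.5 - (1/6)Q) = 26, so Q' = 3123/23.
Then Pb = 77.5 − (1/6)·(3123/23) = 1262/23 and Ps = 38.4375 + 0.3125·(3123/23) = 1860/23.

Q' = 3123/23; buyers pay 1262/23; sellers receive 1860/23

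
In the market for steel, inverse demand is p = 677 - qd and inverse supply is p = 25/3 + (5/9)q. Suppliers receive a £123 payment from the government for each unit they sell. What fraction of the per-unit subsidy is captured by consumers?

Pre-subsidy: 677 - q = 25/3 + (5/9)q gives q* = 3009/7 and p* = 1730/7.
With the subsidy, sellers receive ps = pb + 123 for each unit, where pb is the price buyers pay.
On the curves, pb = 677 - q and ps = 25/3 + (5/9)q; the wedge ps − pb = 123 gives 25/3 + (5/9)q − (677 - q) = 123, so q' = 7125/14.
Then pb = 677 − 1·(7125/14) = 2353/14 and ps = 25/3 + (5/9)·(7125/14) = 4075/14.
Buyers' price falls by p* − pb = 1730/7 − 2353/14 = 1107/14; sellers' price rises by ps − p* = 4075/14 − 1730/7 = 615/14.
So consumers capture (1107/14)/123 = 9/14 of each unit of subsidy.

Consumer share = 9/14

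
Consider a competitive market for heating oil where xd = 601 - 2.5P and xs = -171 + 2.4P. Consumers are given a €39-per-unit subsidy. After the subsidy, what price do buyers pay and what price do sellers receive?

Buyers pay 6784/49; sellers receive 8695/49

Pre-subsidy: 601 - 2.5P = -171 + 2.4P gives P* = 7720/49, x* = 10149/49.
With the rebate, buyers effectively pay Pb = Ps − 39, where Ps is the price sellers receive.
Demand in terms of Ps becomes xd = 601 − 2.5(Ps − 39) = 698.5 - 2.5Ps. Setting this equal to supply: 698.5 - 2.5Ps = -171 + 2.4Ps, so Ps = 8695/49.
Buyers pay Pb = 8695/49 − 39 = 6784/49; x' = -171 + 2.4·(8695/49) = 12489/49.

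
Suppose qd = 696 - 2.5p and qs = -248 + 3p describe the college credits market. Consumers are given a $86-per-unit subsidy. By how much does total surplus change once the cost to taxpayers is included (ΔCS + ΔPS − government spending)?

Net change in total surplus = -55470/11

Pre-subsidy: 696 - 2.5p = -248 + 3p gives p* = 1888/11, q* = 2936/11.
With the rebate, buyers effectively pay pb = ps − 86, where ps is the price sellers receive.
Demand in terms of ps becomes qd = 696 − 2.5(ps − 86) = 911 - 2.5ps. Setting this equal to supply: 911 - 2.5ps = -248 + 3ps, so ps = 2318/11.
Buyers pay pb = 2318/11 − 86 = 1372/11; q' = -248 + 3·(2318/11) = 4226/11.
ΔCS = ½(2936/11 + 4226/11)(1888/11 − 1372/11) = 1847796/121; ΔPS = ½(2936/11 + 4226/11)(2318/11 − 1888/11) = 1539830/121.
Government spending = 86 × 4226/11 = 363436/11.
Net change = 1847796/121 + 1539830/121 − 363436/11 = -55470/11. The loss equals the DWL triangle ½·86·1290/11.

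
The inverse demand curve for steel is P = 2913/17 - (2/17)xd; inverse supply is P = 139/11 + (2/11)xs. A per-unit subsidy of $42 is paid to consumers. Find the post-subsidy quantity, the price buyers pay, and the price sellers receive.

Pre-subsidy: 2913/17 - (2/17)x = 139/11 + (2/11)x gives x* = 530 and P* = 109.
With the rebate, buyers effectively pay Pb = Ps − 42, where Ps is the price sellers receive.
On the curves, Pb = 2913/17 - (2/17)x and Ps = 139/11 + (2/11)x; the wedge Ps − Pb = 42 gives 139/11 + (2/11)x − (2913/17 - (2/17)x) = 42, so x' = 670.25.
Then Pb = 2913/17 − (2/17)·670.25 = 92.5 and Ps = 139/11 + (2/11)·670.25 = 134.5.

x' = 670.25; buyers pay $92.5; sellers receive $134.5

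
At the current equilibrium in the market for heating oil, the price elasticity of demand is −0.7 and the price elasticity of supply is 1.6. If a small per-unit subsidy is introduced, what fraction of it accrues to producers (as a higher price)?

For a small subsidy around the equilibrium, the benefit split depends on the relative slopes, which at a point are proportional to the elasticities.
Buyer share = εs/(εs + |εd|) = 1.6/(1.6 + 0.7) = 16/23; seller share = |εd|/(εs + |εd|) = 7/23.
So producers capture 7/23 of the subsidy.

Producer share = 7/23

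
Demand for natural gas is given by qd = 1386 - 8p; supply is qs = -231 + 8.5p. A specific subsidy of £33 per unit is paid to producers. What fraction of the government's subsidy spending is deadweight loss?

Pre-subsidy: 1386 - 8p = -231 + 8.5p gives p* = 98, q* = 602.
With the subsidy, sellers receive ps = pb + 33 for each unit, where pb is the price buyers pay.
Supply in terms of pb becomes qs = -231 + 8.5(pb + 33) = 49.5 + 8.5pb. Setting this equal to demand: 1386 - 8pb = 49.5 + 8.5pb, so pb = 81.
Sellers receive ps = 81 + 33 = 114; q' = 1386 − 8·81 = 738.
ΔCS = ½(602 + 738)(98 − 81) = 11390; ΔPS = ½(602 + 738)(114 − 98) = 10720.
Government spending = 33 × 738 = 24354.
DWL = ½ × 33 × (738 − 602) = 2244; fraction = 2244 / 24354 = 34/369.

DWL / government spending = 34/369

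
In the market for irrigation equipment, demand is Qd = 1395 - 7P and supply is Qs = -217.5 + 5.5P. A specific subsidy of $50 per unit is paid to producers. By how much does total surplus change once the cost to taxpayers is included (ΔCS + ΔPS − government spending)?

Net change in total surplus = -$3850

Pre-subsidy: 1395 - 7P = -217.5 + 5.5P gives P* = 129, Q* = 492.
With the subsidy, sellers receive Ps = Pb + 50 for each unit, where Pb is the price buyers pay.
Supply in terms of Pb becomes Qs = -217.5 + 5.5(Pb + 50) = 57.5 + 5.5Pb. Setting this equal to demand: 1395 - 7Pb = 57.5 + 5.5Pb, so Pb = 107.
Sellers receive Ps = 107 + 50 = 157; Q' = 1395 − 7·107 = 646.
ΔCS = ½(492 + 646)(129 − 107) = 12518; ΔPS = ½(492 + 646)(157 − 129) = 15932.
Government spending = 50 × 646 = 32300.
Net change = 12518 + 15932 − 32300 = -3850. The loss equals the DWL triangle ½·50·154.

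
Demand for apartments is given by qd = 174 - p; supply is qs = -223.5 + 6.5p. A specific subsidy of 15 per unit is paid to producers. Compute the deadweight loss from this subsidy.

Pre-subsidy: 174 - p = -223.5 + 6.5p gives p* = 53, q* = 121.
With the subsidy, sellers receive ps = pb + 15 for each unit, where pb is the price buyers pay.
Supply in terms of pb becomes qs = -223.5 + 6.5(pb + 15) = -126 + 6.5pb. Setting this equal to demand: 174 - pb = -126 + 6.5pb, so pb = 40.
Sellers receive ps = 40 + 15 = 55; q' = 174 − 1·40 = 134.
The subsidy expands output by 134 − 121 = 13 past the efficient level; on those units the gap between marginal cost and willingness to pay runs from 0 up to 15.
DWL = ½ × 15 × 13 = 97.5.

Deadweight loss = 97.5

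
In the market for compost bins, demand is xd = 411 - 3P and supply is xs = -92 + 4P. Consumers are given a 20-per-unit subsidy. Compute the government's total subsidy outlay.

Pre-subsidy: 411 - 3P = -92 + 4P gives P* = 503/7, x* = 1368/7.
With the rebate, buyers effectively pay Pb = Ps − 20, where Ps is the price sellers receive.
Demand in terms of Ps becomes xd = 411 − 3(Ps − 20) = 471 - 3Ps. Setting this equal to supply: 471 - 3Ps = -92 + 4Ps, so Ps = 563/7.
Buyers pay Pb = 563/7 − 20 = 423/7; x' = -92 + 4·(563/7) = 1608/7.
Government outlay = subsidy × quantity = 20 × 1608/7 = 32160/7.

Government cost = 32160/7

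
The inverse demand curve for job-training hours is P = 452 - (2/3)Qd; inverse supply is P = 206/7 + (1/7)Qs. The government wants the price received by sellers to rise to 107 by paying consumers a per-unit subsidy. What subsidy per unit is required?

At a seller price of 107, quantity supplied is -206 + 7·107 = 543.
Buyers absorb 543 only when they pay Pb = 452 − (2/3)·543 = 90.
s = Ps − Pb = 107 − 90 = 17.

Required subsidy s = 17 per unit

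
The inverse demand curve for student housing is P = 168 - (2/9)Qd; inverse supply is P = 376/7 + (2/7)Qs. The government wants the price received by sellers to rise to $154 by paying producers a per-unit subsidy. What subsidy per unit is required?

Required subsidy s = $64 per unit

At a seller price of 154, quantity supplied is -188 + 3.5·154 = 351.
Buyers absorb 351 only when they pay Pb = 168 − (2/9)·351 = 90.
s = Ps − Pb = 154 − 90 = 64.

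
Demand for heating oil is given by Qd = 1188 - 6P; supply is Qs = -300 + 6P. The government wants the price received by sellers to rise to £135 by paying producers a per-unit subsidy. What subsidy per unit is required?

Required subsidy s = £22 per unit

At a seller price of 135, quantity supplied is -300 + 6·135 = 510.
Buyers absorb 510 only when they pay Pb with 1188 − 6·Pb = 510, i.e. Pb = 113.
s = Ps − Pb = 135 − 113 = 22.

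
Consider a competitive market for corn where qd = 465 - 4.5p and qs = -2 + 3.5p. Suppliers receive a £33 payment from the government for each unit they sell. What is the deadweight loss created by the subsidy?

Pre-subsidy: 465 - 4.5p = -2 + 3.5p gives p* = 58.375, q* = 202.3125.
With the subsidy, sellers receive ps = pb + 33 for each unit, where pb is the price buyers pay.
Supply in terms of pb becomes qs = -2 + 3.5(pb + 33) = 113.5 + 3.5pb. Setting this equal to demand: 465 - 4.5pb = 113.5 + 3.5pb, so pb = 43.9375.
Sellers receive ps = 43.9375 + 33 = 76.9375; q' = 465 − 4.5·43.9375 = 267.28125.
The subsidy expands output by 267.28125 − 202.3125 = 64.96875 past the efficient level; on those units the gap between marginal cost and willingness to pay runs from 0 up to 33.
DWL = ½ × 33 × 64.96875 = 1071.984375.

Deadweight loss = £1071.984375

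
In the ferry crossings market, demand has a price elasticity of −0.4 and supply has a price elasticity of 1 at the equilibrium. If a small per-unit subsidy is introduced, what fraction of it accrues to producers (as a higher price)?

Producer share = 2/7

For a small subsidy around the equilibrium, the benefit split depends on the relative slopes, which at a point are proportional to the elasticities.
Buyer share = εs/(εs + |εd|) = 1/(1 + 0.4) = 5/7; seller share = |εd|/(εs + |εd|) = 2/7.
So producers capture 2/7 of the subsidy.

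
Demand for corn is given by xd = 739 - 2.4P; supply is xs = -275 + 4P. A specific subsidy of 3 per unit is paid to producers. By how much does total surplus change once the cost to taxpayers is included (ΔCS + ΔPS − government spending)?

Pre-subsidy: 739 - 2.4P = -275 + 4P gives P* = 158.4375, x* = 358.75.
With the subsidy, sellers receive Ps = Pb + 3 for each unit, where Pb is the price buyers pay.
Supply in terms of Pb becomes xs = -275 + 4(Pb + 3) = -263 + 4Pb. Setting this equal to demand: 739 - 2.4Pb = -263 + 4Pb, so Pb = 156.5625.
Sellers receive Ps = 156.5625 + 3 = 159.5625; x' = 739 − 2.4·156.5625 = 363.25.
ΔCS = ½(358.75 + 363.25)(158.4375 − 156.5625) = 676.875; ΔPS = ½(358.75 + 363.25)(159.5625 − 158.4375) = 406.125.
Government spending = 3 × 363.25 = 1089.75.
Net change = 676.875 + 406.125 − 1089.75 = -6.75. The loss equals the DWL triangle ½·3·4.5.

Net change in total surplus = -6.75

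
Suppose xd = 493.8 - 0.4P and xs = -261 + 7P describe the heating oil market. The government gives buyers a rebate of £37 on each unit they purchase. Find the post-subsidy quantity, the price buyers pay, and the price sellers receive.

Pre-subsidy: 493.8 - 0.4P = -261 + 7P gives P* = 102, x* = 453.
With the rebate, buyers effectively pay Pb = Ps − 37, where Ps is the price sellers receive.
Demand in terms of Ps becomes xd = 493.8 − 0.4(Ps − 37) = 508.6 - 0.4Ps. Setting this equal to supply: 508.6 - 0.4Ps = -261 + 7Ps, so Ps = 104.
Buyers pay Pb = 104 − 37 = 67; x' = -261 + 7·104 = 467.

x' = 467; buyers pay £67; sellers receive £104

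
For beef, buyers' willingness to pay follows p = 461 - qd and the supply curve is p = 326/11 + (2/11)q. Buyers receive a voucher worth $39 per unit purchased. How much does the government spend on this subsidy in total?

Pre-subsidy: 461 - q = 326/11 + (2/11)q gives q* = 365 and p* = 96.
With the rebate, buyers effectively pay pb = ps − 39, where ps is the price sellers receive.
On the curves, pb = 461 - q and ps = 326/11 + (2/11)q; the wedge ps − pb = 39 gives 326/11 + (2/11)q − (461 - q) = 39, so q' = 398.
Then pb = 461 − 1·398 = 63 and ps = 326/11 + (2/11)·398 = 102.
Government outlay = subsidy × quantity = 39 × 398 = 15522.

Government cost = $15522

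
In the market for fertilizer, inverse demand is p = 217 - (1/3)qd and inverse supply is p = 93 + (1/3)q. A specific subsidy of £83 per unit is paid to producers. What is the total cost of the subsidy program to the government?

Pre-subsidy: 217 - (1/3)q = 93 + (1/3)q gives q* = 186 and p* = 155.
With the subsidy, sellers receive ps = pb + 83 for each unit, where pb is the price buyers pay.
On the curves, pb = 217 - (1/3)q and ps = 93 + (1/3)q; the wedge ps − pb = 83 gives 93 + (1/3)q − (217 - (1/3)q) = 83, so q' = 310.5.
Then pb = 217 − (1/3)·310.5 = 113.5 and ps = 93 + (1/3)·310.5 = 196.5.
Government outlay = subsidy × quantity = 83 × 310.5 = 25771.5.

Government cost = £25771.5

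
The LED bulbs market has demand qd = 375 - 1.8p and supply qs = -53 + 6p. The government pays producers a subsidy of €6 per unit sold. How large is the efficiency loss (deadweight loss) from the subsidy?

Pre-subsidy: 375 - 1.8p = -53 + 6p gives p* = 2140/39, q* = 3591/13.
With the subsidy, sellers receive ps = pb + 6 for each unit, where pb is the price buyers pay.
Supply in terms of pb becomes qs = -53 + 6(pb + 6) = -17 + 6pb. Setting this equal to demand: 375 - 1.8pb = -17 + 6pb, so pb = 1960/39.
Sellers receive ps = 1960/39 + 6 = 2194/39; q' = 375 − 1.8·(1960/39) = 3699/13.
The subsidy expands output by 3699/13 − 3591/13 = 108/13 past the efficient level; on those units the gap between marginal cost and willingness to pay runs from 0 up to 6.
DWL = ½ × 6 × 108/13 = 324/13.

Deadweight loss = 324/13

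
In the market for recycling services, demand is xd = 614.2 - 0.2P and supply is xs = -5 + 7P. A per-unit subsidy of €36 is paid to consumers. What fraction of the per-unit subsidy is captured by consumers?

Consumer share = 35/36

Pre-subsidy: 614.2 - 0.2P = -5 + 7P gives P* = 86, x* = 597.
With the rebate, buyers effectively pay Pb = Ps − 36, where Ps is the price sellers receive.
Demand in terms of Ps becomes xd = 614.2 − 0.2(Ps − 36) = 621.4 - 0.2Ps. Setting this equal to supply: 621.4 - 0.2Ps = -5 + 7Ps, so Ps = 87.
Buyers pay Pb = 87 − 36 = 51; x' = -5 + 7·87 = 604.
Buyers' price falls by P* − Pb = 86 − 51 = 35; sellers' price rises by Ps − P* = 87 − 86 = 1.
So consumers capture 35/36 = 35/36 of each unit of subsidy.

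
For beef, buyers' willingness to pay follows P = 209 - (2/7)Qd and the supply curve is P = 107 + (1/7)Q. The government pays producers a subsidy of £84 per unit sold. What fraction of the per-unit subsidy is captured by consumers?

Consumer share = 2/3

Pre-subsidy: 209 - (2/7)Q = 107 + (1/7)Q gives Q* = 238 and P* = 141.
With the subsidy, sellers receive Ps = Pb + 84 for each unit, where Pb is the price buyers pay.
On the curves, Pb = 209 - (2/7)Q and Ps = 107 + (1/7)Q; the wedge Ps − Pb = 84 gives 107 + (1/7)Q − (209 - (2/7)Q) = 84, so Q' = 434.
Then Pb = 209 − (2/7)·434 = 85 and Ps = 107 + (1/7)·434 = 169.
Buyers' price falls by P* − Pb = 141 − 85 = 56; sellers' price rises by Ps − P* = 169 − 141 = 28.
So consumers capture 56/84 = 2/3 of each unit of subsidy.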